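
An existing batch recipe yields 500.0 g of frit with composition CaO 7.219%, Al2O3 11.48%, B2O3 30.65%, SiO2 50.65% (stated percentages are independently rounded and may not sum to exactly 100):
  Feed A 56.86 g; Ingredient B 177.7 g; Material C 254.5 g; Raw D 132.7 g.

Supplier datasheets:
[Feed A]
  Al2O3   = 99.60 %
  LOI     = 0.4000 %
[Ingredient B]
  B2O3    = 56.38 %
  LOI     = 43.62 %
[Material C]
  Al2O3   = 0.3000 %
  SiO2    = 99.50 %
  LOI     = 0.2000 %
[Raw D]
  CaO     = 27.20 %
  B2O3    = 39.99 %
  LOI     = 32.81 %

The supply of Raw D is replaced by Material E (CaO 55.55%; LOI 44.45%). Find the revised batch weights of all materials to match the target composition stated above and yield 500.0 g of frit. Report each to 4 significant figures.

The whole derivation holds exact precision at all times; rounding to four significant digits extends to every in-between result as displayed; every reported value takes a single rounding — the derived quantities are rebuilt at full precision (four oxide percentages, LOI, the yield, glass mass, totals) from the weighed amounts for 500.0 g of glass, as quoted within the problem or answer text.
Oxide-by-oxide targets in 500.0 g frit:
  CaO: 7.219% × 500.0 = 36.10 g
  Al2O3: 11.48% × 500.0 = 57.40 g
  B2O3: 30.65% × 500.0 = 153.2 g
  SiO2: 50.65% × 500.0 = 253.2 g
Oxide-by-oxide audit using the reported weights, under the basis named above (delivered sums recover each target modulo rounding of the values):
  CaO: 64.98·0.5555 = 36.10 g (target 36.10 g)
  Al2O3: 56.86·0.9960 + 254.5·0.003000 = 57.40 g (target 57.40 g)
  B2O3: 271.8·0.5638 = 153.2 g (target 153.2 g)
  SiO2: 254.5·0.9950 = 253.2 g (target 253.2 g)
Glass-mass sanity pass: total charge less LOI = 500.0 g (oxide target masses add up to 500.0 g; stated basis 500.0 g — gaps are rounding artifacts).
Total batch = Σ batch = 648.1 g; the LOI term Σ batch·LOI equals 148.2 g; glass ÷ batch gives a yield of 77.14%.

Revised batch per 500.0 g frit:
  Feed A: 56.86 g
  Ingredient B: 271.8 g
  Material C: 254.5 g
  Material E: 64.98 g
Total batch = 648.1 g; LOI loss = 148.2 g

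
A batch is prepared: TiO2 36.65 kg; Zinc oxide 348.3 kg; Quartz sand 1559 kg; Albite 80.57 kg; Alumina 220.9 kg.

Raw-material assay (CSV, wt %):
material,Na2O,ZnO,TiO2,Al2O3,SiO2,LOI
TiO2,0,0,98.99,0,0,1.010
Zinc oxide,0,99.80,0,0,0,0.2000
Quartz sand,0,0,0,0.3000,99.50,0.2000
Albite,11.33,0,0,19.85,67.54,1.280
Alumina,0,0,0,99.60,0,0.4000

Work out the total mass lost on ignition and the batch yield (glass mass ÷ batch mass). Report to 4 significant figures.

LOI loss = 6.100 kg; glass = 2239 kg; yield = 99.73%

Working values are printed, rounded to 4 significant figures, in the working. The working math maintains full precision through every step — exactly one rounding is applied to every reported result — all derived quantities are recomputed starting from the weights for 2239 kg of glass in full float precision (totals, yield, LOI, five oxide percentages, glass mass), as given in the question or the answer.
Loss on ignition, line by line:
  TiO2: 36.65 × 0.01010 = 0.3702 kg
  Zinc oxide: 348.3 × 0.002000 = 0.6966 kg
  Quartz sand: 1559 × 0.002000 = 3.118 kg
  Albite: 80.57 × 0.01280 = 1.031 kg
  Alumina: 220.9 × 0.004000 = 0.8836 kg
Total LOI = 6.100 kg
Glass = batch − LOI = 2245 − 6.100 = 2239 kg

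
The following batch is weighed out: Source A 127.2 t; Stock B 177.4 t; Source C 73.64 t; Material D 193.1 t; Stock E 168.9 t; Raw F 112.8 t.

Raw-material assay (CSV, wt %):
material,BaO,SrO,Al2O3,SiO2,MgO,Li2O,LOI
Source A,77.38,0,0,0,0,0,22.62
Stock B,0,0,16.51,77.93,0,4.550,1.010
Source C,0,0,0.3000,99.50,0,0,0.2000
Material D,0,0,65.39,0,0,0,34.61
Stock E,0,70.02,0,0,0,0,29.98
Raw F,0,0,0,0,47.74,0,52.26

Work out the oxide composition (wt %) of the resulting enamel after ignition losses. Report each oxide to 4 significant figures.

Glass mass = 645.9 t (batch 853.0 − LOI 207.1).
Composition: BaO 15.24%, SrO 18.31%, Al2O3 24.12%, SiO2 32.75%, MgO 8.337%, Li2O 1.250%

In-progress results are shown, rounded to four significant figures, when written out — all arithmetic maintains full precision at all times — each reported number is rounded exactly once; the derived quantities, including totals, the six compositions, the yield, ignition loss, net glass mass, are rebuilt from the weighed amounts on 645.9 t of glass at full float precision as written in the problem or the answer.
Mass of each oxide from the mix:
  BaO: 127.2·0.7738 = 98.43 t
  SrO: 168.9·0.7002 = 118.3 t
  Al2O3: 177.4·0.1651 + 73.64·0.003000 + 193.1·0.6539 = 155.8 t
  SiO2: 177.4·0.7793 + 73.64·0.9950 = 211.5 t
  MgO: 112.8·0.4774 = 53.85 t
  Li2O: 177.4·0.04550 = 8.072 t
LOI: 127.2·0.2262 + 177.4·0.01010 + 73.64·0.002000 + 193.1·0.3461 + 168.9·0.2998 + 112.8·0.5226 = 207.1 t
Glass mass = batch − LOI = 853.0 − 207.1 = 645.9 t (consistent with Σ oxide mass)
each oxide over glass, ×100, is wt %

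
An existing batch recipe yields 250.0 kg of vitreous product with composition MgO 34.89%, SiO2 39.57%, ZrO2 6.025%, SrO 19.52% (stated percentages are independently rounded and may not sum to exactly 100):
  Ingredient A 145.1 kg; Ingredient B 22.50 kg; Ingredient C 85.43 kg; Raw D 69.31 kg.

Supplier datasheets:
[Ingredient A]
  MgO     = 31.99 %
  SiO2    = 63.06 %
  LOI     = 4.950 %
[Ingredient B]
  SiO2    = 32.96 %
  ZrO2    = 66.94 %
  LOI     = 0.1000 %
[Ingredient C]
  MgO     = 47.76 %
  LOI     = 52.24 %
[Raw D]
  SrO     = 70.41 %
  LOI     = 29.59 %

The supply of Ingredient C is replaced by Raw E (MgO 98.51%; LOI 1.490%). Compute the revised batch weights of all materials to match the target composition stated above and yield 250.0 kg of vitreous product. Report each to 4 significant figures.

Revised batch per 250.0 kg vitreous product:
  Ingredient A: 145.1 kg
  Ingredient B: 22.50 kg
  Raw E: 41.42 kg
  Raw D: 69.31 kg
Total batch = 278.3 kg; LOI loss = 28.33 kg

The working math carries full float precision from start to finish; in-progress results are printed rounded off to 4 significant digits in the working; each reported number takes exactly one rounding. The derived quantities, including ignition loss, net glass mass, the four compositions, the totals, the yield, are computed from the batch weights per 250.0 kg of glass at exact precision exactly as shown in the problem or the answer.
Per-oxide target masses for 250.0 kg vitreous product:
  MgO: 34.89% × 250.0 = 87.22 kg
  SiO2: 39.57% × 250.0 = 98.92 kg
  ZrO2: 6.025% × 250.0 = 15.06 kg
  SrO: 19.52% × 250.0 = 48.80 kg
Verifying the oxide balance per the reported batch figures, per the basis as stated (sums match the target masses up to rounding of the answer):
  MgO: 145.1·0.3199 + 41.42·0.9851 = 87.22 kg (target 87.22 kg)
  SiO2: 145.1·0.6306 + 22.50·0.3296 = 98.92 kg (target 98.92 kg)
  ZrO2: 22.50·0.6694 = 15.06 kg (target 15.06 kg)
  SrO: 69.31·0.7041 = 48.80 kg (target 48.80 kg)
Glass mass check: total batch − LOI = 250.0 kg (per-oxide target masses sum to 250.0 kg; stated basis 250.0 kg — gaps are rounding artifacts).
Total batch = Σ batch = 278.3 kg; the LOI term Σ batch·LOI equals 28.33 kg; yield = glass ÷ total batch = 89.82%.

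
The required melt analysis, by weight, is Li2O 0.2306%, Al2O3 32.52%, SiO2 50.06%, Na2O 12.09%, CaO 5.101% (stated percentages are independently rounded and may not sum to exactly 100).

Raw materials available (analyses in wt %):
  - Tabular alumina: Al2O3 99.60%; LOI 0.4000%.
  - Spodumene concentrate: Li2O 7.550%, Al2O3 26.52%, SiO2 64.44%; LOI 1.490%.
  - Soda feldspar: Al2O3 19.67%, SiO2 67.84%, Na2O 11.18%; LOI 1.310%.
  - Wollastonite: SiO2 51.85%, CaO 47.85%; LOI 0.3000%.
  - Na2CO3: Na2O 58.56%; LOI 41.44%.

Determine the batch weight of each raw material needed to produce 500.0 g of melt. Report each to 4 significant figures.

Batch per 500.0 g melt:
  Tabular alumina: 97.23 g
  Spodumene concentrate: 15.27 g
  Soda feldspar: 313.7 g
  Wollastonite: 53.30 g
  Na2CO3: 43.34 g
Total batch = 522.8 g; LOI loss = 22.85 g; yield = 95.63%

All arithmetic keeps full precision in every operation — the intermediate values are printed rounded to 4 significant digits within the worked lines — a single rounding finalizes every reported result. The derived quantities, which include totals, the five compositions, the yield, ignition loss, net glass mass, are rebuilt in exact precision, as written in the question or the answer, from the batch weights at 500.0 g of glass.
The oxide mass targets at 500.0 g melt:
  Li2O: 0.2306% × 500.0 = 1.153 g
  Al2O3: 32.52% × 500.0 = 162.6 g
  SiO2: 50.06% × 500.0 = 250.3 g
  Na2O: 12.09% × 500.0 = 60.45 g
  CaO: 5.101% × 500.0 = 25.50 g
A balance pass over the oxides, applying the batch weights above, on the stated basis (oxide sums agree with the targets net of answer rounding effects):
  Li2O: 15.27·0.07550 = 1.153 g (target 1.153 g)
  Al2O3: 97.23·0.9960 + 15.27·0.2652 + 313.7·0.1967 = 162.6 g (target 162.6 g)
  SiO2: 15.27·0.6444 + 313.7·0.6784 + 53.30·0.5185 = 250.3 g (target 250.3 g)
  Na2O: 313.7·0.1118 + 43.34·0.5856 = 60.45 g (target 60.45 g)
  CaO: 53.30·0.4785 = 25.50 g (target 25.50 g)
Consistency of the glass mass: total charge less LOI = 500.0 g (targets for the oxides total 500.0 g; basis as stated: 500.0 g — gaps are rounding artifacts).
Batch total: Σ batch = 522.8 g; ignition loss, Σ(batch × LOI) = 22.85 g; yield = glass ÷ total batch = 95.63%.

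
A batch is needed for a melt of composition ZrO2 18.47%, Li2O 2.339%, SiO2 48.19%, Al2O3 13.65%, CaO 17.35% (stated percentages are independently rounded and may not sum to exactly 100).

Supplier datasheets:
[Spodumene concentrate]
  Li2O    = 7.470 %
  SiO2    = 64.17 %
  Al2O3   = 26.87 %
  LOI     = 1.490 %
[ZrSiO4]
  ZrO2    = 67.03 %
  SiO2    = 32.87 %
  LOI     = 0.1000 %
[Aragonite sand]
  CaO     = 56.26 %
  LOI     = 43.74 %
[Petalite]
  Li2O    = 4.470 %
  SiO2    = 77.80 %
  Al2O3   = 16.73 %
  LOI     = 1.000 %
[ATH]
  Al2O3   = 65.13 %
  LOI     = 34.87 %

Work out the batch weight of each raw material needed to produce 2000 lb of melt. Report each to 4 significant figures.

Batch per 2000 lb melt:
  Spodumene concentrate: 47.91 lb
  ZrSiO4: 551.1 lb
  Aragonite sand: 616.8 lb
  Petalite: 966.5 lb
  ATH: 151.1 lb
Total batch = 2333 lb; LOI loss = 333.4 lb; yield = 85.71%

Intermediates appear, rounded to four significant digits, at each printed step — the working math holds full float precision from first step to last. Every reported value is rounded exactly once; derived quantities, which include ignition loss, net glass mass, the five compositions, totals, yield, are computed in full float precision, precisely as stated by the question or the answer, from the weighed amounts at 2000 lb of glass.
The oxide mass targets at 2000 lb melt:
  ZrO2: 18.47% × 2000 = 369.4 lb
  Li2O: 2.339% × 2000 = 46.78 lb
  SiO2: 48.19% × 2000 = 963.8 lb
  Al2O3: 13.65% × 2000 = 273.0 lb
  CaO: 17.35% × 2000 = 347.0 lb
Mass-balance tally per oxide given the weights on record, relative to the basis at hand (oxide sums agree with the targets given rounding of the digits):
  ZrO2: 551.1·0.6703 = 369.4 lb (target 369.4 lb)
  Li2O: 47.91·0.07470 + 966.5·0.04470 = 46.78 lb (target 46.78 lb)
  SiO2: 47.91·0.6417 + 551.1·0.3287 + 966.5·0.7780 = 963.8 lb (target 963.8 lb)
  Al2O3: 47.91·0.2687 + 966.5·0.1673 + 151.1·0.6513 = 273.0 lb (target 273.0 lb)
  CaO: 616.8·0.5626 = 347.0 lb (target 347.0 lb)
Glass mass check: batch total minus LOI = 2000 lb (the targets, summed, come to 2000 lb; versus the stated basis of 2000 lb — deltas are rounding alone).
Summing the batch: Σ batch = 2333 lb; the LOI term Σ batch·LOI equals 333.4 lb; the yield ratio, glass ÷ batch: 85.71%.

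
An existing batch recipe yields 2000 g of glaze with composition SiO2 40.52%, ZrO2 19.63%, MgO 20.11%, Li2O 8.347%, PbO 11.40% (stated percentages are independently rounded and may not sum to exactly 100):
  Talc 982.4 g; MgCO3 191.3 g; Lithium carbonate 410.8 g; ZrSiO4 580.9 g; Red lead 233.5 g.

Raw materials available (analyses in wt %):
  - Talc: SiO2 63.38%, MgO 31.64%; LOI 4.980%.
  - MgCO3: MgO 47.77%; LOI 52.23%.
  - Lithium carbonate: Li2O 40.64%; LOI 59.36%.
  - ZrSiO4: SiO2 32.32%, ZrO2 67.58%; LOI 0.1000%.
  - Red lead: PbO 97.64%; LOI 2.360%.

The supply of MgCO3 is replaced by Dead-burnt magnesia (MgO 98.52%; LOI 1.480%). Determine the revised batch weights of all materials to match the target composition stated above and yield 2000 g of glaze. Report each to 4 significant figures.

Revised batch per 2000 g glaze:
  Talc: 982.4 g
  Dead-burnt magnesia: 92.74 g
  Lithium carbonate: 410.8 g
  ZrSiO4: 580.9 g
  Red lead: 233.5 g
Total batch = 2300 g; LOI loss = 300.2 g

Intermediates are printed rounded to four significant figures; the whole derivation carries full precision in all steps; each reported result is rounded a single time. Derived quantities are rebuilt in exact precision (net glass mass, yield, totals, ignition loss, five oxide percentages) using the weight values on 2000 g of glass exactly as shown in the question or the answer.
Target oxide masses per 2000 g glaze:
  SiO2: 40.52% × 2000 = 810.4 g
  ZrO2: 19.63% × 2000 = 392.6 g
  MgO: 20.11% × 2000 = 402.2 g
  Li2O: 8.347% × 2000 = 166.9 g
  PbO: 11.40% × 2000 = 228.0 g
Checking each oxide sum from the weights as reported, for the quoted basis mass (every target is met by its sum modulo rounding of the values):
  SiO2: 982.4·0.6338 + 580.9·0.3232 = 810.4 g (target 810.4 g)
  ZrO2: 580.9·0.6758 = 392.6 g (target 392.6 g)
  MgO: 982.4·0.3164 + 92.74·0.9852 = 402.2 g (target 402.2 g)
  Li2O: 410.8·0.4064 = 166.9 g (target 166.9 g)
  PbO: 233.5·0.9764 = 228.0 g (target 228.0 g)
The glass-mass cross-check: total batch − LOI = 2000 g (the Σ of target masses is 2000 g; against the stated basis, 2000 g — gaps are rounding artifacts).
Total batch = Σ batch = 2300 g; loss to ignition Σ batch·LOI = 300.2 g; as yield: glass ÷ batch → 86.95%.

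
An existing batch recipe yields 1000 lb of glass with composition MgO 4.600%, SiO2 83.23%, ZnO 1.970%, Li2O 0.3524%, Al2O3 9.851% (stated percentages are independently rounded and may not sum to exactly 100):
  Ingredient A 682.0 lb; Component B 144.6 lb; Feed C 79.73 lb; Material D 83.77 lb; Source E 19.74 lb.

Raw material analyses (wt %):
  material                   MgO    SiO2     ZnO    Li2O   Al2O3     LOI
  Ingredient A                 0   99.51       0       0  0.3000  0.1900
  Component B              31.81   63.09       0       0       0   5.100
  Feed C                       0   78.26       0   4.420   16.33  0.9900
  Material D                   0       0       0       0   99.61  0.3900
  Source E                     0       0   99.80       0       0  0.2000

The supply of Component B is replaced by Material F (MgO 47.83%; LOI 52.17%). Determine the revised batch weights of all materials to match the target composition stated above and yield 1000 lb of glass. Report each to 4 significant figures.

In-progress results are shown, rounded to 4 significant figures, as written — all arithmetic holds full float precision from first step to last. A single rounding completes each reported result. All derived quantities are computed from the batch weights per 1000 lb of glass in exact precision (LOI, yield, glass mass, totals, the five compositions), as given in the problem or the answer.
Oxide mass targets, per 1000 lb glass:
  MgO: 4.600% × 1000 = 46.00 lb
  SiO2: 83.23% × 1000 = 832.3 lb
  ZnO: 1.970% × 1000 = 19.70 lb
  Li2O: 0.3524% × 1000 = 3.524 lb
  Al2O3: 9.851% × 1000 = 98.51 lb
A balance pass over the oxides, applying the batch weights above, at the basis given (summed amounts equal target values inside rounding margins):
  MgO: 96.17·0.4783 = 46.00 lb (target 46.00 lb)
  SiO2: 773.7·0.9951 + 79.73·0.7826 = 832.3 lb (target 832.3 lb)
  ZnO: 19.74·0.9980 = 19.70 lb (target 19.70 lb)
  Li2O: 79.73·0.04420 = 3.524 lb (target 3.524 lb)
  Al2O3: 773.7·0.003000 + 79.73·0.1633 + 83.49·0.9961 = 98.51 lb (target 98.51 lb)
Glass mass check: Σ batch − LOI loss = 1000 lb (targets for the oxides total 1000 lb; basis as stated: 1000 lb — rounding explains the deltas).
Summing the batch: Σ batch = 1053 lb; ignition loss, Σ(batch × LOI) = 52.80 lb; the yield ratio, glass ÷ batch: 94.99%.

Revised batch per 1000 lb glass:
  Ingredient A: 773.7 lb
  Material F: 96.17 lb
  Feed C: 79.73 lb
  Material D: 83.49 lb
  Source E: 19.74 lb
Total batch = 1053 lb; LOI loss = 52.80 lb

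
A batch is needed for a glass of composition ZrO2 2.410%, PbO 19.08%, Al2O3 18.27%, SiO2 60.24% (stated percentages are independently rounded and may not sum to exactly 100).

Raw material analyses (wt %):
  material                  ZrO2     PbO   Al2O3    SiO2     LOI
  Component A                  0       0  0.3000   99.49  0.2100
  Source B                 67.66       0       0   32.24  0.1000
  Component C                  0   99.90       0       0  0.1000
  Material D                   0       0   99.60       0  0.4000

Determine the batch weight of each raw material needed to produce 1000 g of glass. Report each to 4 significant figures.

Working values are displayed, rounded to four significant figures, across the worked steps. All internal work runs at exact precision in all steps. Every reported result sees exactly one rounding. The derived quantities are recomputed in full precision (four oxide percentages, net glass mass, the totals, the yield, ignition loss) from the weighed amounts per 1000 g of glass as quoted within the problem or answer text.
Per-oxide target masses for 1000 g glass:
  ZrO2: 2.410% × 1000 = 24.10 g
  PbO: 19.08% × 1000 = 190.8 g
  Al2O3: 18.27% × 1000 = 182.7 g
  SiO2: 60.24% × 1000 = 602.4 g
Mass-balance tally per oxide working from each reported weight, relative to the basis at hand (oxide sums agree with the targets exact up to rounding of places):
  ZrO2: 35.62·0.6766 = 24.10 g (target 24.10 g)
  PbO: 191.0·0.9990 = 190.8 g (target 190.8 g)
  Al2O3: 593.9·0.003000 + 181.6·0.9960 = 182.7 g (target 182.7 g)
  SiO2: 593.9·0.9949 + 35.62·0.3224 = 602.4 g (target 602.4 g)
Glass-mass closure: total batch − LOI = 999.9 g (the Σ of target masses is 1000 g; basis as stated: 1000 g — gaps are rounding artifacts).
Whole-batch sum: Σ batch = 1002 g; LOI loss = Σ batch·LOI = 2.200 g; yield, glass over the total, = 99.78%.

Batch per 1000 g glass:
  Component A: 593.9 g
  Source B: 35.62 g
  Component C: 191.0 g
  Material D: 181.6 g
Total batch = 1002 g; LOI loss = 2.200 g; yield = 99.78%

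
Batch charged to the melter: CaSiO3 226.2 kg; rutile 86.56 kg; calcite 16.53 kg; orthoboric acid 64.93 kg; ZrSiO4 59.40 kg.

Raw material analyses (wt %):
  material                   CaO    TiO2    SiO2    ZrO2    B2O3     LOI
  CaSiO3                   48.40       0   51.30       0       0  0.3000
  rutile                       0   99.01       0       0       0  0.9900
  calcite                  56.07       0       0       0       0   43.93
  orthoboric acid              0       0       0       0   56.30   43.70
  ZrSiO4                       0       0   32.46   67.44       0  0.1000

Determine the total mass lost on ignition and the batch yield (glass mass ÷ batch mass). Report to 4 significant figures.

Working values are shown, rounded to 4 significant digits, within the worked lines; all arithmetic carries exact precision at each step — every reported result sees exactly one rounding; the derived quantities (net glass mass, five oxide percentages, ignition loss, the totals, the yield) are recomputed from the weighed amounts for 416.4 kg of glass at exact precision as they appear in either problem or answer.
Material-by-material LOI:
  CaSiO3: 226.2 × 0.003000 = 0.6786 kg
  rutile: 86.56 × 0.009900 = 0.8569 kg
  calcite: 16.53 × 0.4393 = 7.262 kg
  orthoboric acid: 64.93 × 0.4370 = 28.37 kg
  ZrSiO4: 59.40 × 0.001000 = 0.05940 kg
Total LOI = 37.23 kg
Glass = batch − LOI = 453.6 − 37.23 = 416.4 kg

LOI loss = 37.23 kg; glass = 416.4 kg; yield = 91.79%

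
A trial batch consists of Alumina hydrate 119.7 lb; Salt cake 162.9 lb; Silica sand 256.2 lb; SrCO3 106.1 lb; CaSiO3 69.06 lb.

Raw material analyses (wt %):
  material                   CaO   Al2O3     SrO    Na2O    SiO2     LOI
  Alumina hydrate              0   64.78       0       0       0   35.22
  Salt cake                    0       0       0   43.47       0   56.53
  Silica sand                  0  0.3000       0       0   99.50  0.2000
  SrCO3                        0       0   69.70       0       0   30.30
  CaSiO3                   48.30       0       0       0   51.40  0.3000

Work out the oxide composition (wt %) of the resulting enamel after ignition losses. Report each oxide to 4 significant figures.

Glass mass = 546.8 lb (batch 714.0 − LOI 167.1).
Composition: CaO 6.100%, Al2O3 14.32%, SrO 13.52%, Na2O 12.95%, SiO2 53.11%

Working values are printed (rounded to 4 significant digits) in the printout. The working math maintains full precision in all steps. Exactly one rounding lands on every reported figure; all derived quantities (the yield, five oxide percentages, glass mass, the totals, ignition loss) are recomputed from the weighed amounts for 546.8 lb of glass at full float precision as set out in the question or the answer.
What the batch supplies per oxide:
  CaO: 69.06·0.4830 = 33.36 lb
  Al2O3: 119.7·0.6478 + 256.2·0.003000 = 78.31 lb
  SrO: 106.1·0.6970 = 73.95 lb
  Na2O: 162.9·0.4347 = 70.81 lb
  SiO2: 256.2·0.9950 + 69.06·0.5140 = 290.4 lb
LOI: 119.7·0.3522 + 162.9·0.5653 + 256.2·0.002000 + 106.1·0.3030 + 69.06·0.003000 = 167.1 lb
Glass mass = batch − LOI = 714.0 − 167.1 = 546.8 lb (the oxide masses sum to this)
wt % = 100 × oxide mass / glass mass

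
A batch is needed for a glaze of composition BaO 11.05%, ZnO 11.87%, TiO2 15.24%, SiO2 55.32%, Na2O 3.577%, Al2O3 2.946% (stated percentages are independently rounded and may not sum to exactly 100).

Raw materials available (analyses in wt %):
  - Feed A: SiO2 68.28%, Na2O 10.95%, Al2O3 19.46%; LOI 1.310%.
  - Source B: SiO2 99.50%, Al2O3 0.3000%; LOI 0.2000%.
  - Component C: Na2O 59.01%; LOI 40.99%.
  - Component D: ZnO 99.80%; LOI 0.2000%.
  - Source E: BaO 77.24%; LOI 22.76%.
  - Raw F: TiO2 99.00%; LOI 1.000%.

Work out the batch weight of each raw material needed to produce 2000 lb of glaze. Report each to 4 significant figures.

Batch per 2000 lb glaze:
  Feed A: 288.7 lb
  Source B: 913.9 lb
  Component C: 67.66 lb
  Component D: 237.9 lb
  Source E: 286.1 lb
  Raw F: 307.9 lb
Total batch = 2102 lb; LOI loss = 102.0 lb; yield = 95.15%

Rounding to four significant figures extends to every in-between result as displayed; all arithmetic holds full float precision all the way through — exactly one rounding goes into each reported number. Derived quantities are computed at exact precision (the yield, six oxide percentages, net glass mass, ignition loss, totals) starting from the weights at 2000 lb of glass, precisely as stated by the problem or answer text.
Oxide-by-oxide targets in 2000 lb glaze:
  BaO: 11.05% × 2000 = 221.0 lb
  ZnO: 11.87% × 2000 = 237.4 lb
  TiO2: 15.24% × 2000 = 304.8 lb
  SiO2: 55.32% × 2000 = 1106 lb
  Na2O: 3.577% × 2000 = 71.54 lb
  Al2O3: 2.946% × 2000 = 58.92 lb
Sums-versus-targets review per the reported batch figures, against the basis in use (delivered sums recover each target once rounding is allowed for):
  BaO: 286.1·0.7724 = 221.0 lb (target 221.0 lb)
  ZnO: 237.9·0.9980 = 237.4 lb (target 237.4 lb)
  TiO2: 307.9·0.9900 = 304.8 lb (target 304.8 lb)
  SiO2: 288.7·0.6828 + 913.9·0.9950 = 1106 lb (target 1106 lb)
  Na2O: 288.7·0.1095 + 67.66·0.5901 = 71.54 lb (target 71.54 lb)
  Al2O3: 288.7·0.1946 + 913.9·0.003000 = 58.92 lb (target 58.92 lb)
Glass-mass sanity pass: whole batch net of LOI = 2000 lb (the targets, summed, come to 2000 lb; the stated basis being 2000 lb — deltas are rounding alone).
Total batch = Σ batch = 2102 lb; loss to ignition Σ batch·LOI = 102.0 lb; the yield ratio, glass ÷ batch: 95.15%.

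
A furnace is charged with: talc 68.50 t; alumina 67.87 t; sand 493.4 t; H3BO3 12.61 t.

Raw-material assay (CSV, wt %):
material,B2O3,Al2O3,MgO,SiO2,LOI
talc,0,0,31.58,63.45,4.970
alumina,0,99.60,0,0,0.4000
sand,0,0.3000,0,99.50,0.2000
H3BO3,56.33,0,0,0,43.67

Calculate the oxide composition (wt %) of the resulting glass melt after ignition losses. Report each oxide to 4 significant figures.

Glass mass = 632.2 t (batch 642.4 − LOI 10.17).
Composition: B2O3 1.124%, Al2O3 10.93%, MgO 3.422%, SiO2 84.53%

Full float precision is kept at all times — the intermediate values are shown rounded to 4 significant digits in the working — exactly one rounding is applied to each reported result. All derived quantities, which include totals, net glass mass, ignition loss, four oxide percentages, yield, are rebuilt in full precision, as quoted within either problem or answer, using the weight values on 632.2 t of glass.
Delivered oxide masses:
  B2O3: 12.61·0.5633 = 7.103 t
  Al2O3: 67.87·0.9960 + 493.4·0.003000 = 69.08 t
  MgO: 68.50·0.3158 = 21.63 t
  SiO2: 68.50·0.6345 + 493.4·0.9950 = 534.4 t
LOI: 68.50·0.04970 + 67.87·0.004000 + 493.4·0.002000 + 12.61·0.4367 = 10.17 t
The glass mass, total less LOI, = 642.4 − 10.17 = 632.2 t (equal to the oxide-mass sum)
wt % = oxide mass / glass mass × 100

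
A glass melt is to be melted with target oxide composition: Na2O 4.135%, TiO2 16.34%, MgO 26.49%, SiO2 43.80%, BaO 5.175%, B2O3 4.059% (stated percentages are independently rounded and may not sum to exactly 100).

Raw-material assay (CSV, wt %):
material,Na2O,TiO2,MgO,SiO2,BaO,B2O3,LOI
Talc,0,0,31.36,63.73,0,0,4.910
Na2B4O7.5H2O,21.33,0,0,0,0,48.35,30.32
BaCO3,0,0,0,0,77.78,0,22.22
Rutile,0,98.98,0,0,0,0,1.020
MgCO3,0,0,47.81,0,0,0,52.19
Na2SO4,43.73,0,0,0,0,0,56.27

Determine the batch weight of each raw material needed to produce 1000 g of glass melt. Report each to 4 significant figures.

Batch per 1000 g glass melt:
  Talc: 687.3 g
  Na2B4O7.5H2O: 83.95 g
  BaCO3: 66.53 g
  Rutile: 165.1 g
  MgCO3: 103.3 g
  Na2SO4: 53.61 g
Total batch = 1160 g; LOI loss = 159.7 g; yield = 86.23%

The intermediate values are shown, with 4-significant-figure rounding, as written; all internal work maintains full float precision in all steps — every reported value is rounded exactly once; derived quantities, which include yield, totals, six oxide percentages, glass mass, ignition loss, are computed in exact precision, as given in either problem or answer, using the weight values for 1000 g of glass.
Per-oxide target masses for 1000 g glass melt:
  Na2O: 4.135% × 1000 = 41.35 g
  TiO2: 16.34% × 1000 = 163.4 g
  MgO: 26.49% × 1000 = 264.9 g
  SiO2: 43.80% × 1000 = 438.0 g
  BaO: 5.175% × 1000 = 51.75 g
  B2O3: 4.059% × 1000 = 40.59 g
Mass-balance tally per oxide given the weights on record, against the basis in use (sums match the target masses exact up to rounding of places):
  Na2O: 83.95·0.2133 + 53.61·0.4373 = 41.35 g (target 41.35 g)
  TiO2: 165.1·0.9898 = 163.4 g (target 163.4 g)
  MgO: 687.3·0.3136 + 103.3·0.4781 = 264.9 g (target 264.9 g)
  SiO2: 687.3·0.6373 = 438.0 g (target 438.0 g)
  BaO: 66.53·0.7778 = 51.75 g (target 51.75 g)
  B2O3: 83.95·0.4835 = 40.59 g (target 40.59 g)
Auditing the glass mass value: total batch − LOI = 1000 g (per-oxide target masses sum to 1000 g; stated basis 1000 g — a pure rounding effect).
Summing the batch: Σ batch = 1160 g; LOI removed, Σ of batch·LOI: 159.7 g; yield: glass divided by total = 86.23%.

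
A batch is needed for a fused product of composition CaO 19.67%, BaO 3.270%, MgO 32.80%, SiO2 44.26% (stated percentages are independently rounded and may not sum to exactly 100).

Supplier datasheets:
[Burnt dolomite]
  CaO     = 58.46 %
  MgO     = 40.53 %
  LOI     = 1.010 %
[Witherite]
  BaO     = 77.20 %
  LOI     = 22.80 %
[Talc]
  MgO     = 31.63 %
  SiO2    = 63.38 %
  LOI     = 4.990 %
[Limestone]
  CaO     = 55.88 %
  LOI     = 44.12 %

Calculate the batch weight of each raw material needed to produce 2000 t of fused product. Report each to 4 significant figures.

Working values are printed rounded off to 4 significant digits between the steps. The working math runs at full precision from start to finish — each reported value is rounded exactly once — the derived quantities (yield, net glass mass, the four compositions, totals, ignition loss) are recomputed at exact precision using the weight values at 2000 t of glass precisely as stated by question or answer.
Target oxide masses per 2000 t fused product:
  CaO: 19.67% × 2000 = 393.4 t
  BaO: 3.270% × 2000 = 65.40 t
  MgO: 32.80% × 2000 = 656.0 t
  SiO2: 44.26% × 2000 = 885.2 t
Per-oxide balance check working from each reported weight, under the basis named above (delivered sums recover each target given rounding of the digits):
  CaO: 528.6·0.5846 + 151.0·0.5588 = 393.4 t (target 393.4 t)
  BaO: 84.72·0.7720 = 65.40 t (target 65.40 t)
  MgO: 528.6·0.4053 + 1397·0.3163 = 656.1 t (target 656.0 t)
  SiO2: 1397·0.6338 = 885.4 t (target 885.2 t)
Glass mass check: the batch minus its LOI: 2000 t (summing oxide targets gives 2000 t; against the stated basis, 2000 t — differing by rounding only).
Batch total: Σ batch = 2161 t; loss to ignition Σ batch·LOI = 161.0 t; yield = glass ÷ total batch = 92.55%.

Batch per 2000 t fused product:
  Burnt dolomite: 528.6 t
  Witherite: 84.72 t
  Talc: 1397 t
  Limestone: 151.0 t
Total batch = 2161 t; LOI loss = 161.0 t; yield = 92.55%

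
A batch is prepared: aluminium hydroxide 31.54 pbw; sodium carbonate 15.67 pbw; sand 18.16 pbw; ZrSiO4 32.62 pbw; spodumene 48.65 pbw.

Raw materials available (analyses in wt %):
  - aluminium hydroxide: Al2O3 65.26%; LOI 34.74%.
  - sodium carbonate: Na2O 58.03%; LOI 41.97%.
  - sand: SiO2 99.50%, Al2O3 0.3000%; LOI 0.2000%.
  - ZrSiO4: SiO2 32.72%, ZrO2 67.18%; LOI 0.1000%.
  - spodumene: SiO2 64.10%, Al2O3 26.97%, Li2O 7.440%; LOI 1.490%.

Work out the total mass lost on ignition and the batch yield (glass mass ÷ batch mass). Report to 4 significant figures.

LOI loss = 18.33 pbw; glass = 128.3 pbw; yield = 87.50%

In-progress results are shown, rounded to 4 significant digits, between the steps. Exact precision is maintained at every stage — each reported number receives exactly one rounding — all derived quantities (the five compositions, the totals, LOI, glass mass, the yield) are carried at full precision from the weighed amounts on 128.3 pbw of glass precisely as stated by problem or answer.
Loss on ignition, line by line:
  aluminium hydroxide: 31.54 × 0.3474 = 10.96 pbw
  sodium carbonate: 15.67 × 0.4197 = 6.577 pbw
  sand: 18.16 × 0.002000 = 0.03632 pbw
  ZrSiO4: 32.62 × 0.001000 = 0.03262 pbw
  spodumene: 48.65 × 0.01490 = 0.7249 pbw
Total LOI = 18.33 pbw
Glass = batch − LOI = 146.6 − 18.33 = 128.3 pbw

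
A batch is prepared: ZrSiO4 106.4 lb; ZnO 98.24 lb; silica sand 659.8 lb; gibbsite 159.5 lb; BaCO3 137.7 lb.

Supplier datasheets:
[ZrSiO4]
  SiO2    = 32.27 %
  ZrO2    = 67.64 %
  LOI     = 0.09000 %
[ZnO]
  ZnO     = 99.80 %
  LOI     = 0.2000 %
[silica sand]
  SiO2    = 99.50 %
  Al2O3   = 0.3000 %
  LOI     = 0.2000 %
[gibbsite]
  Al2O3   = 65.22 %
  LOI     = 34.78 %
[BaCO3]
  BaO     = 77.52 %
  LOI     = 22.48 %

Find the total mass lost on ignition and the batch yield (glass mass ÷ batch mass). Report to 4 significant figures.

LOI loss = 88.04 lb; glass = 1074 lb; yield = 92.42%

Every computation holds full precision in all steps. Rounding to four significant figures applies to each in-between result as printed — a single rounding completes every reported number. Derived quantities (the five compositions, the totals, net glass mass, the yield, ignition loss) are carried in exact precision using the weight values per 1074 lb of glass, precisely as stated by the problem or the answer.
Per-material ignition loss:
  ZrSiO4: 106.4 × 9.000e-04 = 0.09576 lb
  ZnO: 98.24 × 0.002000 = 0.1965 lb
  silica sand: 659.8 × 0.002000 = 1.320 lb
  gibbsite: 159.5 × 0.3478 = 55.47 lb
  BaCO3: 137.7 × 0.2248 = 30.95 lb
Total LOI = 88.04 lb
Glass = batch − LOI = 1162 − 88.04 = 1074 lb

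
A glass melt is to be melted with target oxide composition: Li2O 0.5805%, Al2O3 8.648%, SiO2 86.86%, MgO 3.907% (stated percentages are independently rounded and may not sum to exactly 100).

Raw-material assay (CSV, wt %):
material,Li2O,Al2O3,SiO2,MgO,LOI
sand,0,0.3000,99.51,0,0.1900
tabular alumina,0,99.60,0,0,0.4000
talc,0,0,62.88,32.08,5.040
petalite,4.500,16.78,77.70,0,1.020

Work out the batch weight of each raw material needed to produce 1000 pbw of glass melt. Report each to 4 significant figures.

Every computation carries full precision at each step — mid-chain values are shown, rounded to 4 significant digits, when written out; each reported value is rounded only once — all derived quantities are carried at full precision (the four compositions, glass mass, totals, ignition loss, yield) using the weight values per 1000 pbw of glass as quoted within problem or answer.
Target oxide masses per 1000 pbw glass melt:
  Li2O: 0.5805% × 1000 = 5.805 pbw
  Al2O3: 8.648% × 1000 = 86.48 pbw
  SiO2: 86.86% × 1000 = 868.6 pbw
  MgO: 3.907% × 1000 = 39.07 pbw
Oxide-by-oxide audit given the weights on record, relative to the basis at hand (summed amounts equal target values within answer rounding):
  Li2O: 129.0·0.04500 = 5.805 pbw (target 5.805 pbw)
  Al2O3: 695.2·0.003000 + 63.00·0.9960 + 129.0·0.1678 = 86.48 pbw (target 86.48 pbw)
  SiO2: 695.2·0.9951 + 121.8·0.6288 + 129.0·0.7770 = 868.6 pbw (target 868.6 pbw)
  MgO: 121.8·0.3208 = 39.07 pbw (target 39.07 pbw)
Glass-mass closure: total batch − LOI = 1000 pbw (per-oxide target masses sum to 1000 pbw; versus the stated basis of 1000 pbw — any gap is answer rounding).
Batch grand total — Σ batch = 1009 pbw; LOI removed, Σ of batch·LOI: 9.027 pbw; yield: glass divided by total = 99.11%.

Batch per 1000 pbw glass melt:
  sand: 695.2 pbw
  tabular alumina: 63.00 pbw
  talc: 121.8 pbw
  petalite: 129.0 pbw
Total batch = 1009 pbw; LOI loss = 9.027 pbw; yield = 99.11%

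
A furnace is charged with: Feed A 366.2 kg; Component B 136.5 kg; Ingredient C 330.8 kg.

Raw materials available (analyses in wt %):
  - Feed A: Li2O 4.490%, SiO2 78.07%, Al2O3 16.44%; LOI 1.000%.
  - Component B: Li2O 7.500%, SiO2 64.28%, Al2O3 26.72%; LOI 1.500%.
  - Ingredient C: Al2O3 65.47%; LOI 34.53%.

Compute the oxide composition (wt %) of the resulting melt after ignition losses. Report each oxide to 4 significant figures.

Glass mass = 713.6 kg (batch 833.5 − LOI 119.9).
Composition: Li2O 3.739%, SiO2 52.36%, Al2O3 43.90%

Intermediates are printed rounded to 4 significant digits alongside each step — all internal work maintains full precision in every operation. Every reported result is rounded a single time — the derived quantities are carried from the batch weights per 713.6 kg of glass at full float precision (totals, the three compositions, net glass mass, LOI, yield), as given in either problem or answer.
Oxide-by-oxide delivered mass:
  Li2O: 366.2·0.04490 + 136.5·0.07500 = 26.68 kg
  SiO2: 366.2·0.7807 + 136.5·0.6428 = 373.6 kg
  Al2O3: 366.2·0.1644 + 136.5·0.2672 + 330.8·0.6547 = 313.3 kg
LOI: 366.2·0.01000 + 136.5·0.01500 + 330.8·0.3453 = 119.9 kg
batch − LOI leaves glass = 833.5 − 119.9 = 713.6 kg (matching Σ of the oxides)
wt % = 100 × oxide mass / glass mass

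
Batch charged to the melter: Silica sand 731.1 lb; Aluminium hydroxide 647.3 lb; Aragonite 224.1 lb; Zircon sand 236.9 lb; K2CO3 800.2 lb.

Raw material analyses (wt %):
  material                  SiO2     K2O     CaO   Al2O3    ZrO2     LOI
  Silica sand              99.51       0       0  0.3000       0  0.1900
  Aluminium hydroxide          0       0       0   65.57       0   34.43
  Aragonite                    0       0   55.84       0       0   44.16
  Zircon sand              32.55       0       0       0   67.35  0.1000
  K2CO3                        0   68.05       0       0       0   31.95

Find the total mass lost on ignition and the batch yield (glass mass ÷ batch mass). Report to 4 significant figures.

LOI loss = 579.1 lb; glass = 2060 lb; yield = 78.06%

All arithmetic runs at full precision from start to finish; working values are printed (rounded to four significant digits) across the worked steps — a single rounding completes every reported value — the derived quantities, including glass mass, the five compositions, ignition loss, the totals, yield, are carried starting from the weights for 2060 lb of glass in full float precision as given in question or answer.
Per-material ignition loss:
  Silica sand: 731.1 × 0.001900 = 1.389 lb
  Aluminium hydroxide: 647.3 × 0.3443 = 222.9 lb
  Aragonite: 224.1 × 0.4416 = 98.96 lb
  Zircon sand: 236.9 × 0.001000 = 0.2369 lb
  K2CO3: 800.2 × 0.3195 = 255.7 lb
Total LOI = 579.1 lb
Glass = batch − LOI = 2640 − 579.1 = 2060 lb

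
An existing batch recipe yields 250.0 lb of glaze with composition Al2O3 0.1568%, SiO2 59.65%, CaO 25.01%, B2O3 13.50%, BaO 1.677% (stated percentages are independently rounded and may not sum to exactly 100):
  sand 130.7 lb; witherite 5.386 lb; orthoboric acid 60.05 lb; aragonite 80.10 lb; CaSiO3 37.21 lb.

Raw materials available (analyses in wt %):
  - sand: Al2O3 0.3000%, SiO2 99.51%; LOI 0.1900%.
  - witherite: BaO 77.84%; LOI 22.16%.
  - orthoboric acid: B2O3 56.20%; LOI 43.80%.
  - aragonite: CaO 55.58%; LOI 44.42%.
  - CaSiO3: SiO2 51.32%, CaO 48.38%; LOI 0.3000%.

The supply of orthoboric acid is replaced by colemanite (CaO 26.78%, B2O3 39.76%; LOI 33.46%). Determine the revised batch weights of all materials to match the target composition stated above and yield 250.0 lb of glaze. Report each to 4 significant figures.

Each numeric step holds full precision at all times — intermediates are printed, rounded to 4 significant figures, on the page. A single rounding produces every reported number; derived quantities (yield, totals, LOI, glass mass, the five compositions) are rebuilt at full precision starting from the weights for 250.0 lb of glass as set out in the question or the answer.
Target masses of each oxide per 250.0 lb glaze:
  Al2O3: 0.1568% × 250.0 = 0.3920 lb
  SiO2: 59.65% × 250.0 = 149.1 lb
  CaO: 25.01% × 250.0 = 62.52 lb
  B2O3: 13.50% × 250.0 = 33.75 lb
  BaO: 1.677% × 250.0 = 4.192 lb
Mass-balance tally per oxide on the weights just shown, on the stated basis (summed amounts equal target values inside rounding margins):
  Al2O3: 130.7·0.003000 = 0.3921 lb (target 0.3920 lb)
  SiO2: 130.7·0.9951 + 37.21·0.5132 = 149.2 lb (target 149.1 lb)
  CaO: 84.88·0.2678 + 39.20·0.5558 + 37.21·0.4838 = 62.52 lb (target 62.52 lb)
  B2O3: 84.88·0.3976 = 33.75 lb (target 33.75 lb)
  BaO: 5.386·0.7784 = 4.192 lb (target 4.192 lb)
The glass-mass cross-check: total charge less LOI = 250.0 lb (summing oxide targets gives 250.0 lb; against the stated basis, 250.0 lb — gaps are rounding artifacts).
Batch total: Σ batch = 297.4 lb; loss to ignition Σ batch·LOI = 47.37 lb; yield, glass over the total, = 84.07%.

Revised batch per 250.0 lb glaze:
  sand: 130.7 lb
  witherite: 5.386 lb
  colemanite: 84.88 lb
  aragonite: 39.20 lb
  CaSiO3: 37.21 lb
Total batch = 297.4 lb; LOI loss = 47.37 lb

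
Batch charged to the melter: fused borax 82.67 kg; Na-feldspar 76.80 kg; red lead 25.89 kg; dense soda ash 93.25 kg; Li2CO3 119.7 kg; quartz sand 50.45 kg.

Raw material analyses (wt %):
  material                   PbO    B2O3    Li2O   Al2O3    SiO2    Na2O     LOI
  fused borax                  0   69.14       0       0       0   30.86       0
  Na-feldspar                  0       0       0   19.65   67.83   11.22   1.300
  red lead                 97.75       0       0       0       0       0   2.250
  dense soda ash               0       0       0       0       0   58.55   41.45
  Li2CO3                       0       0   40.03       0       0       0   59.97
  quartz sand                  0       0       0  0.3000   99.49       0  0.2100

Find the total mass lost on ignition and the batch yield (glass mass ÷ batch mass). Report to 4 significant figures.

The whole derivation runs at exact precision in all steps. Mid-chain values are shown (rounded to 4 significant figures) between the steps. Each reported result is rounded only once; derived quantities (the yield, totals, net glass mass, six oxide percentages, ignition loss) are carried at full float precision from the weighed amounts on 336.6 kg of glass, precisely as stated by problem or answer.
Material-by-material LOI:
  fused borax: 82.67 × 0 = 0 kg
  Na-feldspar: 76.80 × 0.01300 = 0.9984 kg
  red lead: 25.89 × 0.02250 = 0.5825 kg
  dense soda ash: 93.25 × 0.4145 = 38.65 kg
  Li2CO3: 119.7 × 0.5997 = 71.78 kg
  quartz sand: 50.45 × 0.002100 = 0.1059 kg
Total LOI = 112.1 kg
Glass = batch − LOI = 448.8 − 112.1 = 336.6 kg

LOI loss = 112.1 kg; glass = 336.6 kg; yield = 75.01%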